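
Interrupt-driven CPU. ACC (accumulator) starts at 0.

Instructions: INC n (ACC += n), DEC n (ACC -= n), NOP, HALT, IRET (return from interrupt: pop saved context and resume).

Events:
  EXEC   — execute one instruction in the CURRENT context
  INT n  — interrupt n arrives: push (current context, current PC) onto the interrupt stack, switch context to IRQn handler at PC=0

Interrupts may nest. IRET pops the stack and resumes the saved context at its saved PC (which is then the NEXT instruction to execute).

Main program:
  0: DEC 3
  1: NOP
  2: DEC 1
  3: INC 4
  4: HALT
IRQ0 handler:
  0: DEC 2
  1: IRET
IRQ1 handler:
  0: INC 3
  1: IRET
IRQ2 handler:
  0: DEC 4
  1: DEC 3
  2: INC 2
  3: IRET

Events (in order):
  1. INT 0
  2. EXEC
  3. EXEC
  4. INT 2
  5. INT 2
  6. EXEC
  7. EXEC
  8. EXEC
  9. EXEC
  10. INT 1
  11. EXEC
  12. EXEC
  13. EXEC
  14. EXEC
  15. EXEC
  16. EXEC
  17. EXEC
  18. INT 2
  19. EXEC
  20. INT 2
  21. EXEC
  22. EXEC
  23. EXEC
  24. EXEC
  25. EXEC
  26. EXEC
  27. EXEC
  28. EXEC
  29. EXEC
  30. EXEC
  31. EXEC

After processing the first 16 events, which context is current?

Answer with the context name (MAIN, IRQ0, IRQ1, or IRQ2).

Event 1 (INT 0): INT 0 arrives: push (MAIN, PC=0), enter IRQ0 at PC=0 (depth now 1)
Event 2 (EXEC): [IRQ0] PC=0: DEC 2 -> ACC=-2
Event 3 (EXEC): [IRQ0] PC=1: IRET -> resume MAIN at PC=0 (depth now 0)
Event 4 (INT 2): INT 2 arrives: push (MAIN, PC=0), enter IRQ2 at PC=0 (depth now 1)
Event 5 (INT 2): INT 2 arrives: push (IRQ2, PC=0), enter IRQ2 at PC=0 (depth now 2)
Event 6 (EXEC): [IRQ2] PC=0: DEC 4 -> ACC=-6
Event 7 (EXEC): [IRQ2] PC=1: DEC 3 -> ACC=-9
Event 8 (EXEC): [IRQ2] PC=2: INC 2 -> ACC=-7
Event 9 (EXEC): [IRQ2] PC=3: IRET -> resume IRQ2 at PC=0 (depth now 1)
Event 10 (INT 1): INT 1 arrives: push (IRQ2, PC=0), enter IRQ1 at PC=0 (depth now 2)
Event 11 (EXEC): [IRQ1] PC=0: INC 3 -> ACC=-4
Event 12 (EXEC): [IRQ1] PC=1: IRET -> resume IRQ2 at PC=0 (depth now 1)
Event 13 (EXEC): [IRQ2] PC=0: DEC 4 -> ACC=-8
Event 14 (EXEC): [IRQ2] PC=1: DEC 3 -> ACC=-11
Event 15 (EXEC): [IRQ2] PC=2: INC 2 -> ACC=-9
Event 16 (EXEC): [IRQ2] PC=3: IRET -> resume MAIN at PC=0 (depth now 0)

Answer: MAIN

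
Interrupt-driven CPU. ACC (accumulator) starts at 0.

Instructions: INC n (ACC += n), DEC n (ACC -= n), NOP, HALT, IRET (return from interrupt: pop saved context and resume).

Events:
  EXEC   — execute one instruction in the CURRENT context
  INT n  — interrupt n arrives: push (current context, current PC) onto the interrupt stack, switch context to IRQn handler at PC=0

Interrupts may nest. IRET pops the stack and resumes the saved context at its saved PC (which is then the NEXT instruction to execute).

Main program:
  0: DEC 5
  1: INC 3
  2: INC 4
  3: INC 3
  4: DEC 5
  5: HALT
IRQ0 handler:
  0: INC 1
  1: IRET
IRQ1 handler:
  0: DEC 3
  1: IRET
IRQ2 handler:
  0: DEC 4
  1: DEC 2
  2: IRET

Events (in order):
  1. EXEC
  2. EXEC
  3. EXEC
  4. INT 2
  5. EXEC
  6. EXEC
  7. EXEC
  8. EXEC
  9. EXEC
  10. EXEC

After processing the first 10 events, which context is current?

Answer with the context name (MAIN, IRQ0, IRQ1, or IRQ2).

Answer: MAIN

Derivation:
Event 1 (EXEC): [MAIN] PC=0: DEC 5 -> ACC=-5
Event 2 (EXEC): [MAIN] PC=1: INC 3 -> ACC=-2
Event 3 (EXEC): [MAIN] PC=2: INC 4 -> ACC=2
Event 4 (INT 2): INT 2 arrives: push (MAIN, PC=3), enter IRQ2 at PC=0 (depth now 1)
Event 5 (EXEC): [IRQ2] PC=0: DEC 4 -> ACC=-2
Event 6 (EXEC): [IRQ2] PC=1: DEC 2 -> ACC=-4
Event 7 (EXEC): [IRQ2] PC=2: IRET -> resume MAIN at PC=3 (depth now 0)
Event 8 (EXEC): [MAIN] PC=3: INC 3 -> ACC=-1
Event 9 (EXEC): [MAIN] PC=4: DEC 5 -> ACC=-6
Event 10 (EXEC): [MAIN] PC=5: HALT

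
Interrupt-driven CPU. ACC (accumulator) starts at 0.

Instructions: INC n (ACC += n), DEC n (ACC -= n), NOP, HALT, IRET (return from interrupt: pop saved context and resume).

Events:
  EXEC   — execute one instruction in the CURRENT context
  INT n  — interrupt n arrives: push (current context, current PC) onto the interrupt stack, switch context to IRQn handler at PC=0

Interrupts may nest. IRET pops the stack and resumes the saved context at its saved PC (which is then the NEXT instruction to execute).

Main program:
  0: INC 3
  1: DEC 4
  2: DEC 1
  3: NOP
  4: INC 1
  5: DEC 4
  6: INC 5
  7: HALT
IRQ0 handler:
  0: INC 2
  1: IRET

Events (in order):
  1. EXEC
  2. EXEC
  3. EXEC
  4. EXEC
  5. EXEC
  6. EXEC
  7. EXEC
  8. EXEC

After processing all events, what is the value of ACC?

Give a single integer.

Answer: 0

Derivation:
Event 1 (EXEC): [MAIN] PC=0: INC 3 -> ACC=3
Event 2 (EXEC): [MAIN] PC=1: DEC 4 -> ACC=-1
Event 3 (EXEC): [MAIN] PC=2: DEC 1 -> ACC=-2
Event 4 (EXEC): [MAIN] PC=3: NOP
Event 5 (EXEC): [MAIN] PC=4: INC 1 -> ACC=-1
Event 6 (EXEC): [MAIN] PC=5: DEC 4 -> ACC=-5
Event 7 (EXEC): [MAIN] PC=6: INC 5 -> ACC=0
Event 8 (EXEC): [MAIN] PC=7: HALT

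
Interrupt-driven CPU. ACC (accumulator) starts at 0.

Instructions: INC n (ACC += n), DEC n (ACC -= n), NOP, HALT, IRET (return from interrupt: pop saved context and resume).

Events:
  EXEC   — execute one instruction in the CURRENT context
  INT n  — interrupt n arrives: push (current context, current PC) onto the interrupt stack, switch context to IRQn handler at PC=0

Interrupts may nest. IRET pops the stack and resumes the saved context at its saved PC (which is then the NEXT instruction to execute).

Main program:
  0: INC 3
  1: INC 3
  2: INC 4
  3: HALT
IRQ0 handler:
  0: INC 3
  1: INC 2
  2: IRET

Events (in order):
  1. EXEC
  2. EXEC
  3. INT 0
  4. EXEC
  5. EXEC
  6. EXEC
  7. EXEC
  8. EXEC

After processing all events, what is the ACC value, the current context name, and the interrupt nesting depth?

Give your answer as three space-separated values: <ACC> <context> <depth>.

Answer: 15 MAIN 0

Derivation:
Event 1 (EXEC): [MAIN] PC=0: INC 3 -> ACC=3
Event 2 (EXEC): [MAIN] PC=1: INC 3 -> ACC=6
Event 3 (INT 0): INT 0 arrives: push (MAIN, PC=2), enter IRQ0 at PC=0 (depth now 1)
Event 4 (EXEC): [IRQ0] PC=0: INC 3 -> ACC=9
Event 5 (EXEC): [IRQ0] PC=1: INC 2 -> ACC=11
Event 6 (EXEC): [IRQ0] PC=2: IRET -> resume MAIN at PC=2 (depth now 0)
Event 7 (EXEC): [MAIN] PC=2: INC 4 -> ACC=15
Event 8 (EXEC): [MAIN] PC=3: HALT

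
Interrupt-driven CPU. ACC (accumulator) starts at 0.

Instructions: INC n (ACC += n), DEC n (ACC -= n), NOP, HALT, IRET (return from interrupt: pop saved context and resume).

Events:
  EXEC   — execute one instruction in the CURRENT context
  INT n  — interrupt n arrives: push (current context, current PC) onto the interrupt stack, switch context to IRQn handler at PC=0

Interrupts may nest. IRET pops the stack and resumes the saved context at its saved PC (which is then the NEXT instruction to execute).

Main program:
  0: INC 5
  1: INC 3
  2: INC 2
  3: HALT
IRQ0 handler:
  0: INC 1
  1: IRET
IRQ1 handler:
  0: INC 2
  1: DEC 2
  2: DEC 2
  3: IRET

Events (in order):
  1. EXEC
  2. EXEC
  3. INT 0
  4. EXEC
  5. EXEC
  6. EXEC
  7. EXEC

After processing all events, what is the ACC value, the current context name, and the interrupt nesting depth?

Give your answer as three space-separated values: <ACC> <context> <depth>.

Answer: 11 MAIN 0

Derivation:
Event 1 (EXEC): [MAIN] PC=0: INC 5 -> ACC=5
Event 2 (EXEC): [MAIN] PC=1: INC 3 -> ACC=8
Event 3 (INT 0): INT 0 arrives: push (MAIN, PC=2), enter IRQ0 at PC=0 (depth now 1)
Event 4 (EXEC): [IRQ0] PC=0: INC 1 -> ACC=9
Event 5 (EXEC): [IRQ0] PC=1: IRET -> resume MAIN at PC=2 (depth now 0)
Event 6 (EXEC): [MAIN] PC=2: INC 2 -> ACC=11
Event 7 (EXEC): [MAIN] PC=3: HALT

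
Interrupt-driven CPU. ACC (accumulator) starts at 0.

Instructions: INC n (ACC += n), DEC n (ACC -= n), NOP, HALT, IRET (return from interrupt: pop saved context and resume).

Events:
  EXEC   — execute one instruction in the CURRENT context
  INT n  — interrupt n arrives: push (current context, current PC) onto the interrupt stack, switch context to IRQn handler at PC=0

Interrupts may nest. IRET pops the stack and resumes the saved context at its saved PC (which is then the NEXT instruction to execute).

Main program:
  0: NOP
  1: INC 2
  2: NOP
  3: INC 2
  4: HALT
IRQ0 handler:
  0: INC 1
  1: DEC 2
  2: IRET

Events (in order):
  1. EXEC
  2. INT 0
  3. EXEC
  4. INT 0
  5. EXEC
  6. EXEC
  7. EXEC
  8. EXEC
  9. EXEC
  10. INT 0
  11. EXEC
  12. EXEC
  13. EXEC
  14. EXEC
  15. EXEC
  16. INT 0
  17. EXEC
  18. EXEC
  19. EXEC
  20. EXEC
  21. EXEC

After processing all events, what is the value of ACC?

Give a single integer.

Answer: 0

Derivation:
Event 1 (EXEC): [MAIN] PC=0: NOP
Event 2 (INT 0): INT 0 arrives: push (MAIN, PC=1), enter IRQ0 at PC=0 (depth now 1)
Event 3 (EXEC): [IRQ0] PC=0: INC 1 -> ACC=1
Event 4 (INT 0): INT 0 arrives: push (IRQ0, PC=1), enter IRQ0 at PC=0 (depth now 2)
Event 5 (EXEC): [IRQ0] PC=0: INC 1 -> ACC=2
Event 6 (EXEC): [IRQ0] PC=1: DEC 2 -> ACC=0
Event 7 (EXEC): [IRQ0] PC=2: IRET -> resume IRQ0 at PC=1 (depth now 1)
Event 8 (EXEC): [IRQ0] PC=1: DEC 2 -> ACC=-2
Event 9 (EXEC): [IRQ0] PC=2: IRET -> resume MAIN at PC=1 (depth now 0)
Event 10 (INT 0): INT 0 arrives: push (MAIN, PC=1), enter IRQ0 at PC=0 (depth now 1)
Event 11 (EXEC): [IRQ0] PC=0: INC 1 -> ACC=-1
Event 12 (EXEC): [IRQ0] PC=1: DEC 2 -> ACC=-3
Event 13 (EXEC): [IRQ0] PC=2: IRET -> resume MAIN at PC=1 (depth now 0)
Event 14 (EXEC): [MAIN] PC=1: INC 2 -> ACC=-1
Event 15 (EXEC): [MAIN] PC=2: NOP
Event 16 (INT 0): INT 0 arrives: push (MAIN, PC=3), enter IRQ0 at PC=0 (depth now 1)
Event 17 (EXEC): [IRQ0] PC=0: INC 1 -> ACC=0
Event 18 (EXEC): [IRQ0] PC=1: DEC 2 -> ACC=-2
Event 19 (EXEC): [IRQ0] PC=2: IRET -> resume MAIN at PC=3 (depth now 0)
Event 20 (EXEC): [MAIN] PC=3: INC 2 -> ACC=0
Event 21 (EXEC): [MAIN] PC=4: HALT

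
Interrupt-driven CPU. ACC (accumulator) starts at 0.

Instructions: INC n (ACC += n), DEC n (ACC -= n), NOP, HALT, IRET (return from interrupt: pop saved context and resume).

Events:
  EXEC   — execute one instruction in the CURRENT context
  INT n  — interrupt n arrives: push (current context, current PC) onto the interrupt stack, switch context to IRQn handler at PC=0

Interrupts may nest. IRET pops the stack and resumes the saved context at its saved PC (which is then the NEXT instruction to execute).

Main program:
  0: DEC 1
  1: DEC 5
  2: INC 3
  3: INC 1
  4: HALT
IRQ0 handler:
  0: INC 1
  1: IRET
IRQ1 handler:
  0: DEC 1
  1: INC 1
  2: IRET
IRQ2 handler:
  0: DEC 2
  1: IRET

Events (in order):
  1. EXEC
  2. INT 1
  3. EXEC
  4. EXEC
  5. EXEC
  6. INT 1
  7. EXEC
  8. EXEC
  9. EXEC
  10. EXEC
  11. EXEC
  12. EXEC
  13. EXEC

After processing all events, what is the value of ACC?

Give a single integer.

Answer: -2

Derivation:
Event 1 (EXEC): [MAIN] PC=0: DEC 1 -> ACC=-1
Event 2 (INT 1): INT 1 arrives: push (MAIN, PC=1), enter IRQ1 at PC=0 (depth now 1)
Event 3 (EXEC): [IRQ1] PC=0: DEC 1 -> ACC=-2
Event 4 (EXEC): [IRQ1] PC=1: INC 1 -> ACC=-1
Event 5 (EXEC): [IRQ1] PC=2: IRET -> resume MAIN at PC=1 (depth now 0)
Event 6 (INT 1): INT 1 arrives: push (MAIN, PC=1), enter IRQ1 at PC=0 (depth now 1)
Event 7 (EXEC): [IRQ1] PC=0: DEC 1 -> ACC=-2
Event 8 (EXEC): [IRQ1] PC=1: INC 1 -> ACC=-1
Event 9 (EXEC): [IRQ1] PC=2: IRET -> resume MAIN at PC=1 (depth now 0)
Event 10 (EXEC): [MAIN] PC=1: DEC 5 -> ACC=-6
Event 11 (EXEC): [MAIN] PC=2: INC 3 -> ACC=-3
Event 12 (EXEC): [MAIN] PC=3: INC 1 -> ACC=-2
Event 13 (EXEC): [MAIN] PC=4: HALT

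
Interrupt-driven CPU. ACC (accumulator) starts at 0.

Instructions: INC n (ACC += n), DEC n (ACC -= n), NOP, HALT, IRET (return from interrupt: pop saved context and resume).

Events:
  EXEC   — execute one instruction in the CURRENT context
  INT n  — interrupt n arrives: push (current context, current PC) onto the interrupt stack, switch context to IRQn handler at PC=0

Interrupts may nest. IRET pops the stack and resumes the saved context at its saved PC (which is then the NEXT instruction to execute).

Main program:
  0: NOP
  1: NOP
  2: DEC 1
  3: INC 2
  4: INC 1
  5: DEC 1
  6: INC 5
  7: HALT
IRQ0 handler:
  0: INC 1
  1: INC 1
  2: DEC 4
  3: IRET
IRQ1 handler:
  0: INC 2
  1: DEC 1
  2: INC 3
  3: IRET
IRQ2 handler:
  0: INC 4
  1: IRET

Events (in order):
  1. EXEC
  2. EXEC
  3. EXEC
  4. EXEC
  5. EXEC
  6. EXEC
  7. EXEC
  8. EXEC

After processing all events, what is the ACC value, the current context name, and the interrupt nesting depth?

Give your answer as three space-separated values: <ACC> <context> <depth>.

Event 1 (EXEC): [MAIN] PC=0: NOP
Event 2 (EXEC): [MAIN] PC=1: NOP
Event 3 (EXEC): [MAIN] PC=2: DEC 1 -> ACC=-1
Event 4 (EXEC): [MAIN] PC=3: INC 2 -> ACC=1
Event 5 (EXEC): [MAIN] PC=4: INC 1 -> ACC=2
Event 6 (EXEC): [MAIN] PC=5: DEC 1 -> ACC=1
Event 7 (EXEC): [MAIN] PC=6: INC 5 -> ACC=6
Event 8 (EXEC): [MAIN] PC=7: HALT

Answer: 6 MAIN 0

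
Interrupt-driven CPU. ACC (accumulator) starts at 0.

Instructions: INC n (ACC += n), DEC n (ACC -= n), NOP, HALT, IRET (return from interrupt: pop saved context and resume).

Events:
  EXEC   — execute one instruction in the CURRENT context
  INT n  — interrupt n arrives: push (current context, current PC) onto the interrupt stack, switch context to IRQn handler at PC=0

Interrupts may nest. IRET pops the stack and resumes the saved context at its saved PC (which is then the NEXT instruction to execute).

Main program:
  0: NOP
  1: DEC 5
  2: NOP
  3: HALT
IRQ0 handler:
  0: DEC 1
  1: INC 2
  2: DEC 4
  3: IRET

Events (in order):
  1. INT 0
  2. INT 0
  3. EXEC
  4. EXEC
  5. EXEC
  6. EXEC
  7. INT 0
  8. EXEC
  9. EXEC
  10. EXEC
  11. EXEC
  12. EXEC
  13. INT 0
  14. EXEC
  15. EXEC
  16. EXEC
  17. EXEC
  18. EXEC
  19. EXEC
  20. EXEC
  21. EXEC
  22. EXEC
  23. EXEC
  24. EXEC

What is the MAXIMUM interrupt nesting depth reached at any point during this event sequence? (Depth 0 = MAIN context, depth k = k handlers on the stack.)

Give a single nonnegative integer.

Event 1 (INT 0): INT 0 arrives: push (MAIN, PC=0), enter IRQ0 at PC=0 (depth now 1) [depth=1]
Event 2 (INT 0): INT 0 arrives: push (IRQ0, PC=0), enter IRQ0 at PC=0 (depth now 2) [depth=2]
Event 3 (EXEC): [IRQ0] PC=0: DEC 1 -> ACC=-1 [depth=2]
Event 4 (EXEC): [IRQ0] PC=1: INC 2 -> ACC=1 [depth=2]
Event 5 (EXEC): [IRQ0] PC=2: DEC 4 -> ACC=-3 [depth=2]
Event 6 (EXEC): [IRQ0] PC=3: IRET -> resume IRQ0 at PC=0 (depth now 1) [depth=1]
Event 7 (INT 0): INT 0 arrives: push (IRQ0, PC=0), enter IRQ0 at PC=0 (depth now 2) [depth=2]
Event 8 (EXEC): [IRQ0] PC=0: DEC 1 -> ACC=-4 [depth=2]
Event 9 (EXEC): [IRQ0] PC=1: INC 2 -> ACC=-2 [depth=2]
Event 10 (EXEC): [IRQ0] PC=2: DEC 4 -> ACC=-6 [depth=2]
Event 11 (EXEC): [IRQ0] PC=3: IRET -> resume IRQ0 at PC=0 (depth now 1) [depth=1]
Event 12 (EXEC): [IRQ0] PC=0: DEC 1 -> ACC=-7 [depth=1]
Event 13 (INT 0): INT 0 arrives: push (IRQ0, PC=1), enter IRQ0 at PC=0 (depth now 2) [depth=2]
Event 14 (EXEC): [IRQ0] PC=0: DEC 1 -> ACC=-8 [depth=2]
Event 15 (EXEC): [IRQ0] PC=1: INC 2 -> ACC=-6 [depth=2]
Event 16 (EXEC): [IRQ0] PC=2: DEC 4 -> ACC=-10 [depth=2]
Event 17 (EXEC): [IRQ0] PC=3: IRET -> resume IRQ0 at PC=1 (depth now 1) [depth=1]
Event 18 (EXEC): [IRQ0] PC=1: INC 2 -> ACC=-8 [depth=1]
Event 19 (EXEC): [IRQ0] PC=2: DEC 4 -> ACC=-12 [depth=1]
Event 20 (EXEC): [IRQ0] PC=3: IRET -> resume MAIN at PC=0 (depth now 0) [depth=0]
Event 21 (EXEC): [MAIN] PC=0: NOP [depth=0]
Event 22 (EXEC): [MAIN] PC=1: DEC 5 -> ACC=-17 [depth=0]
Event 23 (EXEC): [MAIN] PC=2: NOP [depth=0]
Event 24 (EXEC): [MAIN] PC=3: HALT [depth=0]
Max depth observed: 2

Answer: 2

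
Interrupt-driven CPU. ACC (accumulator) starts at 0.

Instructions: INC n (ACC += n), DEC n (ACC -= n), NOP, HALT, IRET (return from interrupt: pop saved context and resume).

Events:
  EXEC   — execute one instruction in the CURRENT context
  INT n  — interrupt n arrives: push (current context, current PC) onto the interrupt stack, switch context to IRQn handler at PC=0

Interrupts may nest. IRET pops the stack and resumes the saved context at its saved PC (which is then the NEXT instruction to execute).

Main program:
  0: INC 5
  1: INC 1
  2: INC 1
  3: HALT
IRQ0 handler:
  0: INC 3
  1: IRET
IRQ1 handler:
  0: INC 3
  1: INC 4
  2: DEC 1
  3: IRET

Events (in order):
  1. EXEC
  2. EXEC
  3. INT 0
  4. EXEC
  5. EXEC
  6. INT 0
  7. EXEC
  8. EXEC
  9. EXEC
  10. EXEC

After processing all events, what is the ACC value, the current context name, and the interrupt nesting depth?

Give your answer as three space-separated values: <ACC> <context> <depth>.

Event 1 (EXEC): [MAIN] PC=0: INC 5 -> ACC=5
Event 2 (EXEC): [MAIN] PC=1: INC 1 -> ACC=6
Event 3 (INT 0): INT 0 arrives: push (MAIN, PC=2), enter IRQ0 at PC=0 (depth now 1)
Event 4 (EXEC): [IRQ0] PC=0: INC 3 -> ACC=9
Event 5 (EXEC): [IRQ0] PC=1: IRET -> resume MAIN at PC=2 (depth now 0)
Event 6 (INT 0): INT 0 arrives: push (MAIN, PC=2), enter IRQ0 at PC=0 (depth now 1)
Event 7 (EXEC): [IRQ0] PC=0: INC 3 -> ACC=12
Event 8 (EXEC): [IRQ0] PC=1: IRET -> resume MAIN at PC=2 (depth now 0)
Event 9 (EXEC): [MAIN] PC=2: INC 1 -> ACC=13
Event 10 (EXEC): [MAIN] PC=3: HALT

Answer: 13 MAIN 0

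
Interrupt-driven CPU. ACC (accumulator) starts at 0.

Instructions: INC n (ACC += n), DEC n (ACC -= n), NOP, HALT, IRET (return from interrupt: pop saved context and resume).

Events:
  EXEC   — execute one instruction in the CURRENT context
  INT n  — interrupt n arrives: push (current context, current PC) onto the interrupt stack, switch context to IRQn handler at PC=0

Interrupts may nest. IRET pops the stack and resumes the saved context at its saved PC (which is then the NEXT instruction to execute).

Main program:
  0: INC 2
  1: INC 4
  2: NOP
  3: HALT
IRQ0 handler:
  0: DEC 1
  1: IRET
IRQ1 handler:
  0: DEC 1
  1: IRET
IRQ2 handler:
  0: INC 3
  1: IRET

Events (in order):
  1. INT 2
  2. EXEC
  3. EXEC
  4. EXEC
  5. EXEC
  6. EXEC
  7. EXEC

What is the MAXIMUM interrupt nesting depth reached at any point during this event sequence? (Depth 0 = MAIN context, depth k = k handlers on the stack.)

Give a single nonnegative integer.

Event 1 (INT 2): INT 2 arrives: push (MAIN, PC=0), enter IRQ2 at PC=0 (depth now 1) [depth=1]
Event 2 (EXEC): [IRQ2] PC=0: INC 3 -> ACC=3 [depth=1]
Event 3 (EXEC): [IRQ2] PC=1: IRET -> resume MAIN at PC=0 (depth now 0) [depth=0]
Event 4 (EXEC): [MAIN] PC=0: INC 2 -> ACC=5 [depth=0]
Event 5 (EXEC): [MAIN] PC=1: INC 4 -> ACC=9 [depth=0]
Event 6 (EXEC): [MAIN] PC=2: NOP [depth=0]
Event 7 (EXEC): [MAIN] PC=3: HALT [depth=0]
Max depth observed: 1

Answer: 1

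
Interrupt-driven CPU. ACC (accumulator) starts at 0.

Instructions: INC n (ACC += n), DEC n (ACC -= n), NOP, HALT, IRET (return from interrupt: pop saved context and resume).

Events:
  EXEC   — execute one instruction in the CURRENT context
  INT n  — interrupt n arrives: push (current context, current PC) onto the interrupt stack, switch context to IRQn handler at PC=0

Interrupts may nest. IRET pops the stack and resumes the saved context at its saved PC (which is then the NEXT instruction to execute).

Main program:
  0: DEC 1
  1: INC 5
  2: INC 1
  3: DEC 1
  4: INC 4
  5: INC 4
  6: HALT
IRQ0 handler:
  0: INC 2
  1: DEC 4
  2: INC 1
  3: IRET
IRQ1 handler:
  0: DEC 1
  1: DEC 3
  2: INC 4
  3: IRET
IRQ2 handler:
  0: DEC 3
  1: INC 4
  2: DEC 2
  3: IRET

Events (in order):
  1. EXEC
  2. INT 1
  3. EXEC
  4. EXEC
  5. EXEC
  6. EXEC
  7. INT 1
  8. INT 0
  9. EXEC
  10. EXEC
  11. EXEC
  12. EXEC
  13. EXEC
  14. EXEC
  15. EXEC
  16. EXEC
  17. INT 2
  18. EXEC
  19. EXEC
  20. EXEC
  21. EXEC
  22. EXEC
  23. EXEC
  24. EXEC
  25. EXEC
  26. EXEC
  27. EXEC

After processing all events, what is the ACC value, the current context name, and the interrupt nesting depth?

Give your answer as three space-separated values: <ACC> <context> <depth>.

Event 1 (EXEC): [MAIN] PC=0: DEC 1 -> ACC=-1
Event 2 (INT 1): INT 1 arrives: push (MAIN, PC=1), enter IRQ1 at PC=0 (depth now 1)
Event 3 (EXEC): [IRQ1] PC=0: DEC 1 -> ACC=-2
Event 4 (EXEC): [IRQ1] PC=1: DEC 3 -> ACC=-5
Event 5 (EXEC): [IRQ1] PC=2: INC 4 -> ACC=-1
Event 6 (EXEC): [IRQ1] PC=3: IRET -> resume MAIN at PC=1 (depth now 0)
Event 7 (INT 1): INT 1 arrives: push (MAIN, PC=1), enter IRQ1 at PC=0 (depth now 1)
Event 8 (INT 0): INT 0 arrives: push (IRQ1, PC=0), enter IRQ0 at PC=0 (depth now 2)
Event 9 (EXEC): [IRQ0] PC=0: INC 2 -> ACC=1
Event 10 (EXEC): [IRQ0] PC=1: DEC 4 -> ACC=-3
Event 11 (EXEC): [IRQ0] PC=2: INC 1 -> ACC=-2
Event 12 (EXEC): [IRQ0] PC=3: IRET -> resume IRQ1 at PC=0 (depth now 1)
Event 13 (EXEC): [IRQ1] PC=0: DEC 1 -> ACC=-3
Event 14 (EXEC): [IRQ1] PC=1: DEC 3 -> ACC=-6
Event 15 (EXEC): [IRQ1] PC=2: INC 4 -> ACC=-2
Event 16 (EXEC): [IRQ1] PC=3: IRET -> resume MAIN at PC=1 (depth now 0)
Event 17 (INT 2): INT 2 arrives: push (MAIN, PC=1), enter IRQ2 at PC=0 (depth now 1)
Event 18 (EXEC): [IRQ2] PC=0: DEC 3 -> ACC=-5
Event 19 (EXEC): [IRQ2] PC=1: INC 4 -> ACC=-1
Event 20 (EXEC): [IRQ2] PC=2: DEC 2 -> ACC=-3
Event 21 (EXEC): [IRQ2] PC=3: IRET -> resume MAIN at PC=1 (depth now 0)
Event 22 (EXEC): [MAIN] PC=1: INC 5 -> ACC=2
Event 23 (EXEC): [MAIN] PC=2: INC 1 -> ACC=3
Event 24 (EXEC): [MAIN] PC=3: DEC 1 -> ACC=2
Event 25 (EXEC): [MAIN] PC=4: INC 4 -> ACC=6
Event 26 (EXEC): [MAIN] PC=5: INC 4 -> ACC=10
Event 27 (EXEC): [MAIN] PC=6: HALT

Answer: 10 MAIN 0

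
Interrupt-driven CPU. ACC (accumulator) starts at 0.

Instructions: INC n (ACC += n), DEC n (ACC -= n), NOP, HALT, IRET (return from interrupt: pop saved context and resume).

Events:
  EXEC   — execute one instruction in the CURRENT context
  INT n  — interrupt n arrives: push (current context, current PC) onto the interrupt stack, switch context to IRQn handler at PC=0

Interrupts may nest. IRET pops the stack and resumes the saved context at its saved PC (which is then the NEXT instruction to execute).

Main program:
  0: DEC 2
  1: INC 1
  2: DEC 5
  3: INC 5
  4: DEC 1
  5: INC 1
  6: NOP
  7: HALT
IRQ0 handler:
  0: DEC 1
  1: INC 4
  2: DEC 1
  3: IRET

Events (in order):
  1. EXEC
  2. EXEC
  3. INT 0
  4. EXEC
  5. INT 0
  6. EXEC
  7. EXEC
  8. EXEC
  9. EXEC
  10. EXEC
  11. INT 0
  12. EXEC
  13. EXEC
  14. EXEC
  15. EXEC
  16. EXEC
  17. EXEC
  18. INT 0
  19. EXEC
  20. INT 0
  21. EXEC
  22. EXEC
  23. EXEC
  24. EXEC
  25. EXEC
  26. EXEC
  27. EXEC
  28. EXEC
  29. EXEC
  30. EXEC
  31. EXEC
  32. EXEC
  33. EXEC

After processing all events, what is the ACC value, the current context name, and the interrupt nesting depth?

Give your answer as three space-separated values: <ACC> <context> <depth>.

Event 1 (EXEC): [MAIN] PC=0: DEC 2 -> ACC=-2
Event 2 (EXEC): [MAIN] PC=1: INC 1 -> ACC=-1
Event 3 (INT 0): INT 0 arrives: push (MAIN, PC=2), enter IRQ0 at PC=0 (depth now 1)
Event 4 (EXEC): [IRQ0] PC=0: DEC 1 -> ACC=-2
Event 5 (INT 0): INT 0 arrives: push (IRQ0, PC=1), enter IRQ0 at PC=0 (depth now 2)
Event 6 (EXEC): [IRQ0] PC=0: DEC 1 -> ACC=-3
Event 7 (EXEC): [IRQ0] PC=1: INC 4 -> ACC=1
Event 8 (EXEC): [IRQ0] PC=2: DEC 1 -> ACC=0
Event 9 (EXEC): [IRQ0] PC=3: IRET -> resume IRQ0 at PC=1 (depth now 1)
Event 10 (EXEC): [IRQ0] PC=1: INC 4 -> ACC=4
Event 11 (INT 0): INT 0 arrives: push (IRQ0, PC=2), enter IRQ0 at PC=0 (depth now 2)
Event 12 (EXEC): [IRQ0] PC=0: DEC 1 -> ACC=3
Event 13 (EXEC): [IRQ0] PC=1: INC 4 -> ACC=7
Event 14 (EXEC): [IRQ0] PC=2: DEC 1 -> ACC=6
Event 15 (EXEC): [IRQ0] PC=3: IRET -> resume IRQ0 at PC=2 (depth now 1)
Event 16 (EXEC): [IRQ0] PC=2: DEC 1 -> ACC=5
Event 17 (EXEC): [IRQ0] PC=3: IRET -> resume MAIN at PC=2 (depth now 0)
Event 18 (INT 0): INT 0 arrives: push (MAIN, PC=2), enter IRQ0 at PC=0 (depth now 1)
Event 19 (EXEC): [IRQ0] PC=0: DEC 1 -> ACC=4
Event 20 (INT 0): INT 0 arrives: push (IRQ0, PC=1), enter IRQ0 at PC=0 (depth now 2)
Event 21 (EXEC): [IRQ0] PC=0: DEC 1 -> ACC=3
Event 22 (EXEC): [IRQ0] PC=1: INC 4 -> ACC=7
Event 23 (EXEC): [IRQ0] PC=2: DEC 1 -> ACC=6
Event 24 (EXEC): [IRQ0] PC=3: IRET -> resume IRQ0 at PC=1 (depth now 1)
Event 25 (EXEC): [IRQ0] PC=1: INC 4 -> ACC=10
Event 26 (EXEC): [IRQ0] PC=2: DEC 1 -> ACC=9
Event 27 (EXEC): [IRQ0] PC=3: IRET -> resume MAIN at PC=2 (depth now 0)
Event 28 (EXEC): [MAIN] PC=2: DEC 5 -> ACC=4
Event 29 (EXEC): [MAIN] PC=3: INC 5 -> ACC=9
Event 30 (EXEC): [MAIN] PC=4: DEC 1 -> ACC=8
Event 31 (EXEC): [MAIN] PC=5: INC 1 -> ACC=9
Event 32 (EXEC): [MAIN] PC=6: NOP
Event 33 (EXEC): [MAIN] PC=7: HALT

Answer: 9 MAIN 0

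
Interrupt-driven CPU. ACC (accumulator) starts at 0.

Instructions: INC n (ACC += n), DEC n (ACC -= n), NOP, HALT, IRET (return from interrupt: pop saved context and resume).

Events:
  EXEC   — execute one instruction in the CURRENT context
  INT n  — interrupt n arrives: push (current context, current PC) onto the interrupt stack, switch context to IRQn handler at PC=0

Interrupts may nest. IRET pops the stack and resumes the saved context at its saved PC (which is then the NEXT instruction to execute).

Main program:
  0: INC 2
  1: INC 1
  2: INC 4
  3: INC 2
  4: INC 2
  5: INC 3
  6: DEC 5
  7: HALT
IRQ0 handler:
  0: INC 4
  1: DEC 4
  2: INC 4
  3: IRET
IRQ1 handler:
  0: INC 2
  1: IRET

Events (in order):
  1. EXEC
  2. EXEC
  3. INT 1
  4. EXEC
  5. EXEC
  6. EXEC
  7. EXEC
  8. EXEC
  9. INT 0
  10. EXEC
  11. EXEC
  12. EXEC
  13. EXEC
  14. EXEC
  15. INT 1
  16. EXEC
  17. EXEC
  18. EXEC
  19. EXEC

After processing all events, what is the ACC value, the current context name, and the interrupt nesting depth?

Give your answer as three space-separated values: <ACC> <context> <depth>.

Event 1 (EXEC): [MAIN] PC=0: INC 2 -> ACC=2
Event 2 (EXEC): [MAIN] PC=1: INC 1 -> ACC=3
Event 3 (INT 1): INT 1 arrives: push (MAIN, PC=2), enter IRQ1 at PC=0 (depth now 1)
Event 4 (EXEC): [IRQ1] PC=0: INC 2 -> ACC=5
Event 5 (EXEC): [IRQ1] PC=1: IRET -> resume MAIN at PC=2 (depth now 0)
Event 6 (EXEC): [MAIN] PC=2: INC 4 -> ACC=9
Event 7 (EXEC): [MAIN] PC=3: INC 2 -> ACC=11
Event 8 (EXEC): [MAIN] PC=4: INC 2 -> ACC=13
Event 9 (INT 0): INT 0 arrives: push (MAIN, PC=5), enter IRQ0 at PC=0 (depth now 1)
Event 10 (EXEC): [IRQ0] PC=0: INC 4 -> ACC=17
Event 11 (EXEC): [IRQ0] PC=1: DEC 4 -> ACC=13
Event 12 (EXEC): [IRQ0] PC=2: INC 4 -> ACC=17
Event 13 (EXEC): [IRQ0] PC=3: IRET -> resume MAIN at PC=5 (depth now 0)
Event 14 (EXEC): [MAIN] PC=5: INC 3 -> ACC=20
Event 15 (INT 1): INT 1 arrives: push (MAIN, PC=6), enter IRQ1 at PC=0 (depth now 1)
Event 16 (EXEC): [IRQ1] PC=0: INC 2 -> ACC=22
Event 17 (EXEC): [IRQ1] PC=1: IRET -> resume MAIN at PC=6 (depth now 0)
Event 18 (EXEC): [MAIN] PC=6: DEC 5 -> ACC=17
Event 19 (EXEC): [MAIN] PC=7: HALT

Answer: 17 MAIN 0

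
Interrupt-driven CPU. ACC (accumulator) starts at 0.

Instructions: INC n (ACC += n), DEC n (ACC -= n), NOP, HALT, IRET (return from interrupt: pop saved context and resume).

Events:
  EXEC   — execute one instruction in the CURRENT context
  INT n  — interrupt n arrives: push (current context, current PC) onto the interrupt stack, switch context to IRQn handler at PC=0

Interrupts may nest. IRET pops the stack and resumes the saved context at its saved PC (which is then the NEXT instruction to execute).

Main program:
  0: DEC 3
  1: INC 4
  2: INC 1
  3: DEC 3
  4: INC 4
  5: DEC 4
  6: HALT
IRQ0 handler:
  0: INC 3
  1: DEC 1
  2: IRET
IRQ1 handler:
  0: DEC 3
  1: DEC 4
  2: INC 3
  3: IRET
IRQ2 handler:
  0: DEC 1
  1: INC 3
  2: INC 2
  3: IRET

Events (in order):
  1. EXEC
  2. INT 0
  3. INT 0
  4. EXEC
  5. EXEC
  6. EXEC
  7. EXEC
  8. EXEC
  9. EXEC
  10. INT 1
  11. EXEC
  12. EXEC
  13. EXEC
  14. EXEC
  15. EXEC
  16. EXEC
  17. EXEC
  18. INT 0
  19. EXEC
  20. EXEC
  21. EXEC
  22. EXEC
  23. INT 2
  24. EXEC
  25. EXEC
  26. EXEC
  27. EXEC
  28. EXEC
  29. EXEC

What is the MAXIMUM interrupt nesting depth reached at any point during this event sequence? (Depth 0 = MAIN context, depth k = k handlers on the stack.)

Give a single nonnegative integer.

Answer: 2

Derivation:
Event 1 (EXEC): [MAIN] PC=0: DEC 3 -> ACC=-3 [depth=0]
Event 2 (INT 0): INT 0 arrives: push (MAIN, PC=1), enter IRQ0 at PC=0 (depth now 1) [depth=1]
Event 3 (INT 0): INT 0 arrives: push (IRQ0, PC=0), enter IRQ0 at PC=0 (depth now 2) [depth=2]
Event 4 (EXEC): [IRQ0] PC=0: INC 3 -> ACC=0 [depth=2]
Event 5 (EXEC): [IRQ0] PC=1: DEC 1 -> ACC=-1 [depth=2]
Event 6 (EXEC): [IRQ0] PC=2: IRET -> resume IRQ0 at PC=0 (depth now 1) [depth=1]
Event 7 (EXEC): [IRQ0] PC=0: INC 3 -> ACC=2 [depth=1]
Event 8 (EXEC): [IRQ0] PC=1: DEC 1 -> ACC=1 [depth=1]
Event 9 (EXEC): [IRQ0] PC=2: IRET -> resume MAIN at PC=1 (depth now 0) [depth=0]
Event 10 (INT 1): INT 1 arrives: push (MAIN, PC=1), enter IRQ1 at PC=0 (depth now 1) [depth=1]
Event 11 (EXEC): [IRQ1] PC=0: DEC 3 -> ACC=-2 [depth=1]
Event 12 (EXEC): [IRQ1] PC=1: DEC 4 -> ACC=-6 [depth=1]
Event 13 (EXEC): [IRQ1] PC=2: INC 3 -> ACC=-3 [depth=1]
Event 14 (EXEC): [IRQ1] PC=3: IRET -> resume MAIN at PC=1 (depth now 0) [depth=0]
Event 15 (EXEC): [MAIN] PC=1: INC 4 -> ACC=1 [depth=0]
Event 16 (EXEC): [MAIN] PC=2: INC 1 -> ACC=2 [depth=0]
Event 17 (EXEC): [MAIN] PC=3: DEC 3 -> ACC=-1 [depth=0]
Event 18 (INT 0): INT 0 arrives: push (MAIN, PC=4), enter IRQ0 at PC=0 (depth now 1) [depth=1]
Event 19 (EXEC): [IRQ0] PC=0: INC 3 -> ACC=2 [depth=1]
Event 20 (EXEC): [IRQ0] PC=1: DEC 1 -> ACC=1 [depth=1]
Event 21 (EXEC): [IRQ0] PC=2: IRET -> resume MAIN at PC=4 (depth now 0) [depth=0]
Event 22 (EXEC): [MAIN] PC=4: INC 4 -> ACC=5 [depth=0]
Event 23 (INT 2): INT 2 arrives: push (MAIN, PC=5), enter IRQ2 at PC=0 (depth now 1) [depth=1]
Event 24 (EXEC): [IRQ2] PC=0: DEC 1 -> ACC=4 [depth=1]
Event 25 (EXEC): [IRQ2] PC=1: INC 3 -> ACC=7 [depth=1]
Event 26 (EXEC): [IRQ2] PC=2: INC 2 -> ACC=9 [depth=1]
Event 27 (EXEC): [IRQ2] PC=3: IRET -> resume MAIN at PC=5 (depth now 0) [depth=0]
Event 28 (EXEC): [MAIN] PC=5: DEC 4 -> ACC=5 [depth=0]
Event 29 (EXEC): [MAIN] PC=6: HALT [depth=0]
Max depth observed: 2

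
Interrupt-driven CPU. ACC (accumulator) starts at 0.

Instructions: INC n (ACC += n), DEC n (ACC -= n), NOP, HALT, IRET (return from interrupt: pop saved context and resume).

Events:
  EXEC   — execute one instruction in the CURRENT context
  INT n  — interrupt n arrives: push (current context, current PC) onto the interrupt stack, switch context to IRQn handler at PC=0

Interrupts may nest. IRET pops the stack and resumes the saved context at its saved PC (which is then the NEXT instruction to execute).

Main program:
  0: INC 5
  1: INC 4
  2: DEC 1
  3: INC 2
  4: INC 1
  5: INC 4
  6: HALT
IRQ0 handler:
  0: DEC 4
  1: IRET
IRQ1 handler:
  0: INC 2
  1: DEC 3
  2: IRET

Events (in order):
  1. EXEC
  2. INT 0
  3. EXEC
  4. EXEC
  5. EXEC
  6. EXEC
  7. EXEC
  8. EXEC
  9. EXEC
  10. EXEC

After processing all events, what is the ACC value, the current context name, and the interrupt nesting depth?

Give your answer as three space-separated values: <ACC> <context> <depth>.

Event 1 (EXEC): [MAIN] PC=0: INC 5 -> ACC=5
Event 2 (INT 0): INT 0 arrives: push (MAIN, PC=1), enter IRQ0 at PC=0 (depth now 1)
Event 3 (EXEC): [IRQ0] PC=0: DEC 4 -> ACC=1
Event 4 (EXEC): [IRQ0] PC=1: IRET -> resume MAIN at PC=1 (depth now 0)
Event 5 (EXEC): [MAIN] PC=1: INC 4 -> ACC=5
Event 6 (EXEC): [MAIN] PC=2: DEC 1 -> ACC=4
Event 7 (EXEC): [MAIN] PC=3: INC 2 -> ACC=6
Event 8 (EXEC): [MAIN] PC=4: INC 1 -> ACC=7
Event 9 (EXEC): [MAIN] PC=5: INC 4 -> ACC=11
Event 10 (EXEC): [MAIN] PC=6: HALT

Answer: 11 MAIN 0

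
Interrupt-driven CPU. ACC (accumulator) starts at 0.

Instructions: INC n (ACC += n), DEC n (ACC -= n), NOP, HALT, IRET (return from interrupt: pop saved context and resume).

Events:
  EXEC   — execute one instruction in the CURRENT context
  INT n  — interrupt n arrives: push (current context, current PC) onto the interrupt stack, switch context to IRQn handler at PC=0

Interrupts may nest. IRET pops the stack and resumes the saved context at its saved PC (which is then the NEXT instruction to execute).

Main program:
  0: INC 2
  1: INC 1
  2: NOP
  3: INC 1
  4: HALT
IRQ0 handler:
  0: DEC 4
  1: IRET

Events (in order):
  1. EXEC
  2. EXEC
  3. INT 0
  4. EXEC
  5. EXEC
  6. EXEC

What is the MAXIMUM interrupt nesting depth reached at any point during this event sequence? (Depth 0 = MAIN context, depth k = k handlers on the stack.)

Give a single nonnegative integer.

Answer: 1

Derivation:
Event 1 (EXEC): [MAIN] PC=0: INC 2 -> ACC=2 [depth=0]
Event 2 (EXEC): [MAIN] PC=1: INC 1 -> ACC=3 [depth=0]
Event 3 (INT 0): INT 0 arrives: push (MAIN, PC=2), enter IRQ0 at PC=0 (depth now 1) [depth=1]
Event 4 (EXEC): [IRQ0] PC=0: DEC 4 -> ACC=-1 [depth=1]
Event 5 (EXEC): [IRQ0] PC=1: IRET -> resume MAIN at PC=2 (depth now 0) [depth=0]
Event 6 (EXEC): [MAIN] PC=2: NOP [depth=0]
Max depth observed: 1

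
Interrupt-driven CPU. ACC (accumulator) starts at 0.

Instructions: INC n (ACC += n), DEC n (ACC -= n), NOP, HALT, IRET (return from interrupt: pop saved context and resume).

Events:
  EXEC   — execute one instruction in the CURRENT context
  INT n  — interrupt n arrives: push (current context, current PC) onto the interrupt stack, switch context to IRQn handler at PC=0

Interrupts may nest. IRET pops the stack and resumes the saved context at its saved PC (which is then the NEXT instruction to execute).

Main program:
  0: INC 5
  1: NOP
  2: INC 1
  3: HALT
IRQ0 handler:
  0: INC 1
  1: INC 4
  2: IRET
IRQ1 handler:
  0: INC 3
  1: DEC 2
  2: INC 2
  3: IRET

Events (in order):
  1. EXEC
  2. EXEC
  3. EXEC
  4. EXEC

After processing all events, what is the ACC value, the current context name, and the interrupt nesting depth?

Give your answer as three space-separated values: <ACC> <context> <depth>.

Answer: 6 MAIN 0

Derivation:
Event 1 (EXEC): [MAIN] PC=0: INC 5 -> ACC=5
Event 2 (EXEC): [MAIN] PC=1: NOP
Event 3 (EXEC): [MAIN] PC=2: INC 1 -> ACC=6
Event 4 (EXEC): [MAIN] PC=3: HALT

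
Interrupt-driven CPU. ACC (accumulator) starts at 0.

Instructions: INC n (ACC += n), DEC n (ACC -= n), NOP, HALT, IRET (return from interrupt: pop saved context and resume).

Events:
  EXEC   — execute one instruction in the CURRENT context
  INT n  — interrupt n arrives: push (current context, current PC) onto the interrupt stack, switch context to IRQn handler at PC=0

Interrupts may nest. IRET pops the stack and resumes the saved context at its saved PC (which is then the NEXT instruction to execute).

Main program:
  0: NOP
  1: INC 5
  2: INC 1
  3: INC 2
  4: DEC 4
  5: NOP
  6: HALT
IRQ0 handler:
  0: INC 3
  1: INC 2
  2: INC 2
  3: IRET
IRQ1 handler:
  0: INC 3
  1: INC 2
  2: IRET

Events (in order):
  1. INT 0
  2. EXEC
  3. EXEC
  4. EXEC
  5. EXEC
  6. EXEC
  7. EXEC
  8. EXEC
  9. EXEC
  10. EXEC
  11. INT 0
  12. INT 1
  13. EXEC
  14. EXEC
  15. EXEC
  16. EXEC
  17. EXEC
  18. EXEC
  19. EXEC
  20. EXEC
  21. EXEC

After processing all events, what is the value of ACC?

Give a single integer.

Answer: 23

Derivation:
Event 1 (INT 0): INT 0 arrives: push (MAIN, PC=0), enter IRQ0 at PC=0 (depth now 1)
Event 2 (EXEC): [IRQ0] PC=0: INC 3 -> ACC=3
Event 3 (EXEC): [IRQ0] PC=1: INC 2 -> ACC=5
Event 4 (EXEC): [IRQ0] PC=2: INC 2 -> ACC=7
Event 5 (EXEC): [IRQ0] PC=3: IRET -> resume MAIN at PC=0 (depth now 0)
Event 6 (EXEC): [MAIN] PC=0: NOP
Event 7 (EXEC): [MAIN] PC=1: INC 5 -> ACC=12
Event 8 (EXEC): [MAIN] PC=2: INC 1 -> ACC=13
Event 9 (EXEC): [MAIN] PC=3: INC 2 -> ACC=15
Event 10 (EXEC): [MAIN] PC=4: DEC 4 -> ACC=11
Event 11 (INT 0): INT 0 arrives: push (MAIN, PC=5), enter IRQ0 at PC=0 (depth now 1)
Event 12 (INT 1): INT 1 arrives: push (IRQ0, PC=0), enter IRQ1 at PC=0 (depth now 2)
Event 13 (EXEC): [IRQ1] PC=0: INC 3 -> ACC=14
Event 14 (EXEC): [IRQ1] PC=1: INC 2 -> ACC=16
Event 15 (EXEC): [IRQ1] PC=2: IRET -> resume IRQ0 at PC=0 (depth now 1)
Event 16 (EXEC): [IRQ0] PC=0: INC 3 -> ACC=19
Event 17 (EXEC): [IRQ0] PC=1: INC 2 -> ACC=21
Event 18 (EXEC): [IRQ0] PC=2: INC 2 -> ACC=23
Event 19 (EXEC): [IRQ0] PC=3: IRET -> resume MAIN at PC=5 (depth now 0)
Event 20 (EXEC): [MAIN] PC=5: NOP
Event 21 (EXEC): [MAIN] PC=6: HALT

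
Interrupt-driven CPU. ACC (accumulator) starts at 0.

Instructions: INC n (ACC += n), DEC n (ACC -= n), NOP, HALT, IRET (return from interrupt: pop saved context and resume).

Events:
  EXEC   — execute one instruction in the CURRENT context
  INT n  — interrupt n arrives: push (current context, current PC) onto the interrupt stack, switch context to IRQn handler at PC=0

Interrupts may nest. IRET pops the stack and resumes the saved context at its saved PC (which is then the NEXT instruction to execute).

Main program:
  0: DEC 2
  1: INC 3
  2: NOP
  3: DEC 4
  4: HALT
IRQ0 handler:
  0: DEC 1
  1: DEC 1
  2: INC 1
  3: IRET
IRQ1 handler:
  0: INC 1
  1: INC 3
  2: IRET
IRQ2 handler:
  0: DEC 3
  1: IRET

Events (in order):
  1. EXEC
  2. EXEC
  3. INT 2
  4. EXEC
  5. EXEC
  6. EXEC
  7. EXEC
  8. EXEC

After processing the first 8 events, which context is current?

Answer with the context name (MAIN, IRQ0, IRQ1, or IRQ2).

Event 1 (EXEC): [MAIN] PC=0: DEC 2 -> ACC=-2
Event 2 (EXEC): [MAIN] PC=1: INC 3 -> ACC=1
Event 3 (INT 2): INT 2 arrives: push (MAIN, PC=2), enter IRQ2 at PC=0 (depth now 1)
Event 4 (EXEC): [IRQ2] PC=0: DEC 3 -> ACC=-2
Event 5 (EXEC): [IRQ2] PC=1: IRET -> resume MAIN at PC=2 (depth now 0)
Event 6 (EXEC): [MAIN] PC=2: NOP
Event 7 (EXEC): [MAIN] PC=3: DEC 4 -> ACC=-6
Event 8 (EXEC): [MAIN] PC=4: HALT

Answer: MAIN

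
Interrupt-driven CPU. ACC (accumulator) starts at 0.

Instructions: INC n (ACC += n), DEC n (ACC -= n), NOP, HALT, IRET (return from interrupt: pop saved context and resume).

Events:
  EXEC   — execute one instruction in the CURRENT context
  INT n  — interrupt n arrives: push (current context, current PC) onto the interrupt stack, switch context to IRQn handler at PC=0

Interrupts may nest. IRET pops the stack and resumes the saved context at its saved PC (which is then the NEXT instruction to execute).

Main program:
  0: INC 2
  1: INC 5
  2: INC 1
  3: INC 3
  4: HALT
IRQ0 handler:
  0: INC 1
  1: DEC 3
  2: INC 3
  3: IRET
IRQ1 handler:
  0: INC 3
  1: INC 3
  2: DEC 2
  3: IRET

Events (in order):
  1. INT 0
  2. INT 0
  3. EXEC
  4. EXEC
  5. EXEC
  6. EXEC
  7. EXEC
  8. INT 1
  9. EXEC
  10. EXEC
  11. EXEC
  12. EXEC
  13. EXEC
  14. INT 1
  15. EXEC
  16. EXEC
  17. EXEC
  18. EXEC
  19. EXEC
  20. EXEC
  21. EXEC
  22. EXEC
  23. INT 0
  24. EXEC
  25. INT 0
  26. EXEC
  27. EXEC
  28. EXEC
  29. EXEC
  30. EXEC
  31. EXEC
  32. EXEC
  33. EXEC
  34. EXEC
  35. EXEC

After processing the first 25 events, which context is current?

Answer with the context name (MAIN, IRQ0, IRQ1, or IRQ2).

Event 1 (INT 0): INT 0 arrives: push (MAIN, PC=0), enter IRQ0 at PC=0 (depth now 1)
Event 2 (INT 0): INT 0 arrives: push (IRQ0, PC=0), enter IRQ0 at PC=0 (depth now 2)
Event 3 (EXEC): [IRQ0] PC=0: INC 1 -> ACC=1
Event 4 (EXEC): [IRQ0] PC=1: DEC 3 -> ACC=-2
Event 5 (EXEC): [IRQ0] PC=2: INC 3 -> ACC=1
Event 6 (EXEC): [IRQ0] PC=3: IRET -> resume IRQ0 at PC=0 (depth now 1)
Event 7 (EXEC): [IRQ0] PC=0: INC 1 -> ACC=2
Event 8 (INT 1): INT 1 arrives: push (IRQ0, PC=1), enter IRQ1 at PC=0 (depth now 2)
Event 9 (EXEC): [IRQ1] PC=0: INC 3 -> ACC=5
Event 10 (EXEC): [IRQ1] PC=1: INC 3 -> ACC=8
Event 11 (EXEC): [IRQ1] PC=2: DEC 2 -> ACC=6
Event 12 (EXEC): [IRQ1] PC=3: IRET -> resume IRQ0 at PC=1 (depth now 1)
Event 13 (EXEC): [IRQ0] PC=1: DEC 3 -> ACC=3
Event 14 (INT 1): INT 1 arrives: push (IRQ0, PC=2), enter IRQ1 at PC=0 (depth now 2)
Event 15 (EXEC): [IRQ1] PC=0: INC 3 -> ACC=6
Event 16 (EXEC): [IRQ1] PC=1: INC 3 -> ACC=9
Event 17 (EXEC): [IRQ1] PC=2: DEC 2 -> ACC=7
Event 18 (EXEC): [IRQ1] PC=3: IRET -> resume IRQ0 at PC=2 (depth now 1)
Event 19 (EXEC): [IRQ0] PC=2: INC 3 -> ACC=10
Event 20 (EXEC): [IRQ0] PC=3: IRET -> resume MAIN at PC=0 (depth now 0)
Event 21 (EXEC): [MAIN] PC=0: INC 2 -> ACC=12
Event 22 (EXEC): [MAIN] PC=1: INC 5 -> ACC=17
Event 23 (INT 0): INT 0 arrives: push (MAIN, PC=2), enter IRQ0 at PC=0 (depth now 1)
Event 24 (EXEC): [IRQ0] PC=0: INC 1 -> ACC=18
Event 25 (INT 0): INT 0 arrives: push (IRQ0, PC=1), enter IRQ0 at PC=0 (depth now 2)

Answer: IRQ0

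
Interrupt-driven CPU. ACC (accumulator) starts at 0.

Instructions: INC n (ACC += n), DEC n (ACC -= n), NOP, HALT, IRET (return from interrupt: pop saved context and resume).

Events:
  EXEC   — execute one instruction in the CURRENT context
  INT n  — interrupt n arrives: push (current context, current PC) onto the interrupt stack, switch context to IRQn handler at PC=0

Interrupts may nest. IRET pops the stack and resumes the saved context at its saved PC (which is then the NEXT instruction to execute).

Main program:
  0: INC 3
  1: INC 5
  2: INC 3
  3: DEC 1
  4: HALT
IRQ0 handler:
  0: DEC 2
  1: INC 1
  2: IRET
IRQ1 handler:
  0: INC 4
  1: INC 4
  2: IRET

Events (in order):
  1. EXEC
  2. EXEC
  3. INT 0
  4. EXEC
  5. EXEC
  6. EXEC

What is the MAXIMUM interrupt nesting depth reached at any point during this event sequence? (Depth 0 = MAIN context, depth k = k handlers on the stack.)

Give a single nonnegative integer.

Event 1 (EXEC): [MAIN] PC=0: INC 3 -> ACC=3 [depth=0]
Event 2 (EXEC): [MAIN] PC=1: INC 5 -> ACC=8 [depth=0]
Event 3 (INT 0): INT 0 arrives: push (MAIN, PC=2), enter IRQ0 at PC=0 (depth now 1) [depth=1]
Event 4 (EXEC): [IRQ0] PC=0: DEC 2 -> ACC=6 [depth=1]
Event 5 (EXEC): [IRQ0] PC=1: INC 1 -> ACC=7 [depth=1]
Event 6 (EXEC): [IRQ0] PC=2: IRET -> resume MAIN at PC=2 (depth now 0) [depth=0]
Max depth observed: 1

Answer: 1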